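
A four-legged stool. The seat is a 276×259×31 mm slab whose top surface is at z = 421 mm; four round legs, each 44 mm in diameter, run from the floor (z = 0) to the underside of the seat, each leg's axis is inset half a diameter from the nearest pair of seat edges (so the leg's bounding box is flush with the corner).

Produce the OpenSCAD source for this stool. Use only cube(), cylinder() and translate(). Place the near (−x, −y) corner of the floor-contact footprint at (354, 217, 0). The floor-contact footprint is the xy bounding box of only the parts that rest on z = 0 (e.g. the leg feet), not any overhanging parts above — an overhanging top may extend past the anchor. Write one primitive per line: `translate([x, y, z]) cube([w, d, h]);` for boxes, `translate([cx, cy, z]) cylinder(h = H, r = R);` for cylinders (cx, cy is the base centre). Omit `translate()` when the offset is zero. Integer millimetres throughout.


// leg_h = 421 - 31 = 390
translate([354, 217, 390]) cube([276, 259, 31]);
translate([376, 239, 0]) cylinder(h = 390, r = 22);
translate([608, 239, 0]) cylinder(h = 390, r = 22);
translate([376, 454, 0]) cylinder(h = 390, r = 22);
translate([608, 454, 0]) cylinder(h = 390, r = 22);


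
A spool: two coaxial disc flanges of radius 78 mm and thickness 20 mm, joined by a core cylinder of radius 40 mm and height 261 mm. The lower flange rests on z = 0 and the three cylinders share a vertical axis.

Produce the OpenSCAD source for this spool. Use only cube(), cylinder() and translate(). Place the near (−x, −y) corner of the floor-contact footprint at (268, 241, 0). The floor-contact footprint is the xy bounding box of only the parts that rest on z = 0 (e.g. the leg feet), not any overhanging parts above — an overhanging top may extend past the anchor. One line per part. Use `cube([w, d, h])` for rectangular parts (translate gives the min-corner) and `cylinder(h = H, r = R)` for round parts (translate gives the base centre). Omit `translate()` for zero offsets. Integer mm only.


translate([346, 319, 0]) cylinder(h = 20, r = 78);
translate([346, 319, 20]) cylinder(h = 261, r = 40);
translate([346, 319, 281]) cylinder(h = 20, r = 78);


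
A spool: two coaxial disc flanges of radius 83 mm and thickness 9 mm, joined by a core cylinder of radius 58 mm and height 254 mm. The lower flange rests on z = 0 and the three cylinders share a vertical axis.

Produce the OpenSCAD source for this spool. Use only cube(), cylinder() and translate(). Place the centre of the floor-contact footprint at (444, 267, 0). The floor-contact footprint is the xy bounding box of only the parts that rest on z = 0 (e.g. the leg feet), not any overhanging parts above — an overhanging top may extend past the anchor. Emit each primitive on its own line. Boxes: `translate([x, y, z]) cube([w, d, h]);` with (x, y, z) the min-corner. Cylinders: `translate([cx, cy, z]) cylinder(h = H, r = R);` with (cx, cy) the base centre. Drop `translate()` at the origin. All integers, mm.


translate([444, 267, 0]) cylinder(h = 9, r = 83);
translate([444, 267, 9]) cylinder(h = 254, r = 58);
translate([444, 267, 263]) cylinder(h = 9, r = 83);


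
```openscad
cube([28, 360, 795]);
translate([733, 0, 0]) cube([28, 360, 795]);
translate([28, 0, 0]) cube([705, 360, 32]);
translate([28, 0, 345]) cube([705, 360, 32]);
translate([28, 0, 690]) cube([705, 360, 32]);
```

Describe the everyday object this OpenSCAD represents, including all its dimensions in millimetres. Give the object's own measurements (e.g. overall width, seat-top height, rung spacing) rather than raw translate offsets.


An open bookshelf. Two side panels, each 28 mm thick, 360 mm deep and 795 mm tall, stand 761 mm apart (outside-to-outside). Between them sit 3 shelves, each 32 mm thick and 360 mm deep, spanning the full gap between the sides. The bottom shelf rests on the floor (its underside at z = 0) and the clear gap between one shelf's top and the next shelf's underside is 313 mm.


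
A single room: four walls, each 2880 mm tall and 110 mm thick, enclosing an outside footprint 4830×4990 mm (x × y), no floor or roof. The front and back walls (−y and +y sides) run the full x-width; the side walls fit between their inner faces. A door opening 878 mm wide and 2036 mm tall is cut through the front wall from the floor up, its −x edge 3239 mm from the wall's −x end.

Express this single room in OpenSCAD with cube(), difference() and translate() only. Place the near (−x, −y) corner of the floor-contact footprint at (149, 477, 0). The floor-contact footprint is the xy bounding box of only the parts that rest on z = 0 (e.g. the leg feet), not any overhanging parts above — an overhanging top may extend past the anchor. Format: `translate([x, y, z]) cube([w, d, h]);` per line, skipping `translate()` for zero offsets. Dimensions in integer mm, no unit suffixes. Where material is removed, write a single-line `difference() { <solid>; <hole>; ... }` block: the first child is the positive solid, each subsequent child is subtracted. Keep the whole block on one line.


difference() { translate([149, 477, 0]) cube([4830, 110, 2880]); translate([3388, 477, 0]) cube([878, 110, 2036]); }
translate([149, 5357, 0]) cube([4830, 110, 2880]);
translate([149, 587, 0]) cube([110, 4770, 2880]);
translate([4869, 587, 0]) cube([110, 4770, 2880]);


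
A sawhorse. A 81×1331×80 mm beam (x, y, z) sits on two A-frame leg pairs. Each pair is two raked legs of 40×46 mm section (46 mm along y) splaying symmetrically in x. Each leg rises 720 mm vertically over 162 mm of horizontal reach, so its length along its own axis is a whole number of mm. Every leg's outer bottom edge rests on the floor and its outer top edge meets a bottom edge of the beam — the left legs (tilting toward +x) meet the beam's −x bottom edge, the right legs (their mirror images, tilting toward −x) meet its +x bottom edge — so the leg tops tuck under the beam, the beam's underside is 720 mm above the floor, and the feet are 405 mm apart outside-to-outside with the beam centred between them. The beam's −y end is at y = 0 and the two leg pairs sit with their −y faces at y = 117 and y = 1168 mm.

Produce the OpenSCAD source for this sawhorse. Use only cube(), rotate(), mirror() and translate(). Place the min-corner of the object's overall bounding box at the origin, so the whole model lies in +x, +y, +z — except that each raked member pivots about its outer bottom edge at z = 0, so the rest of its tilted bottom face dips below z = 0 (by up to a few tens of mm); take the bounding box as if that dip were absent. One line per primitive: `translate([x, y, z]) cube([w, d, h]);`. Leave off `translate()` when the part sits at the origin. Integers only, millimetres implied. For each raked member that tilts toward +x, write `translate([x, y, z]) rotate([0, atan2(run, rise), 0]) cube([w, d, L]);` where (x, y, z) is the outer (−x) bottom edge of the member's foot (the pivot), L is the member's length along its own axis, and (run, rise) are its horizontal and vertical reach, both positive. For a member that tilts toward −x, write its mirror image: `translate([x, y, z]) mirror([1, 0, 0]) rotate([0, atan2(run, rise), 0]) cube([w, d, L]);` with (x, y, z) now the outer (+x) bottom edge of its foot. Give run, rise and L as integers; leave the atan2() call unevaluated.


// leg length = √(162² + 720²) = 738
// right-leg outer foot x = 2·162 + 81 = 405
// beam min-corner = (162, 0, 720)
translate([162, 0, 720]) cube([81, 1331, 80]);
translate([0, 117, 0]) rotate([0, atan2(162, 720), 0]) cube([40, 46, 738]);
translate([405, 117, 0]) mirror([1, 0, 0]) rotate([0, atan2(162, 720), 0]) cube([40, 46, 738]);
translate([0, 1168, 0]) rotate([0, atan2(162, 720), 0]) cube([40, 46, 738]);
translate([405, 1168, 0]) mirror([1, 0, 0]) rotate([0, atan2(162, 720), 0]) cube([40, 46, 738]);


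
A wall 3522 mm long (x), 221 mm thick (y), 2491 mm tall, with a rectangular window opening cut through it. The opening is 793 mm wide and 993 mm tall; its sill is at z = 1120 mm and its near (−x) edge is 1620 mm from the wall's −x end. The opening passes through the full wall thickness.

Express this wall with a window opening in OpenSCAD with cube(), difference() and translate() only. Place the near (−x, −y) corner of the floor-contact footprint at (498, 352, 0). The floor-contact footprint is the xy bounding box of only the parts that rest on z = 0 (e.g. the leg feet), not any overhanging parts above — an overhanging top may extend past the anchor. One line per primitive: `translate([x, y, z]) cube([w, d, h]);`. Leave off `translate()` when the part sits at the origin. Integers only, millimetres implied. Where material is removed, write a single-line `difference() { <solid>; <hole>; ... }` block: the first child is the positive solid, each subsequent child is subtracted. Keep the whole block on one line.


difference() { translate([498, 352, 0]) cube([3522, 221, 2491]); translate([2118, 352, 1120]) cube([793, 221, 993]); }


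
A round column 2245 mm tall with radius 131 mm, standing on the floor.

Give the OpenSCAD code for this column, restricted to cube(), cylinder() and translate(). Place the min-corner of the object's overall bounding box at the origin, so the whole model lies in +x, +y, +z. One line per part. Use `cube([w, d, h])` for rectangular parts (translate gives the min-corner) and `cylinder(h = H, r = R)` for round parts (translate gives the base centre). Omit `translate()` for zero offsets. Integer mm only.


translate([131, 131, 0]) cylinder(h = 2245, r = 131);


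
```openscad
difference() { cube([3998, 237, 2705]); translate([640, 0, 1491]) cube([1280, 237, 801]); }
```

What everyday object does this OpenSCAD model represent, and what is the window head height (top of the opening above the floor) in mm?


A wall with a window opening. The window head height is 2292 mm.

A wall with a rectangular opening subtracted — a window. Sill at z = 1491, opening 801 mm tall, so the head is at 1491 + 801 = 2292 mm.


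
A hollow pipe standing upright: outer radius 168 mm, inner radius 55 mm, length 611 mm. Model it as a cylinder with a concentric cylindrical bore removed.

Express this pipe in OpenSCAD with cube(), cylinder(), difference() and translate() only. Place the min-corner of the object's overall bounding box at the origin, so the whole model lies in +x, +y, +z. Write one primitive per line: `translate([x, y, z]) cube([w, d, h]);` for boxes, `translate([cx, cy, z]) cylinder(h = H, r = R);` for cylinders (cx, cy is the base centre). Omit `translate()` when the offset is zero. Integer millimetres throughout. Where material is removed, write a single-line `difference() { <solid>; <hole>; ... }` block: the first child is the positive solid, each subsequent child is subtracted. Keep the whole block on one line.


difference() { translate([168, 168, 0]) cylinder(h = 611, r = 168); translate([168, 168, 0]) cylinder(h = 611, r = 55); }


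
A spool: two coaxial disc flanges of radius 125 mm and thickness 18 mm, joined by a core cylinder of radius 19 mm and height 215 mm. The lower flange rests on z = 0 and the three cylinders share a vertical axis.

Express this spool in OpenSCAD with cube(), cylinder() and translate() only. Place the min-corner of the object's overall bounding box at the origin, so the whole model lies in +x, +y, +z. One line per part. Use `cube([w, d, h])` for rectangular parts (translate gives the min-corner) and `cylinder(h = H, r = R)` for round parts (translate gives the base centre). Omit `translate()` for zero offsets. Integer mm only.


translate([125, 125, 0]) cylinder(h = 18, r = 125);
translate([125, 125, 18]) cylinder(h = 215, r = 19);
translate([125, 125, 233]) cylinder(h = 18, r = 125);


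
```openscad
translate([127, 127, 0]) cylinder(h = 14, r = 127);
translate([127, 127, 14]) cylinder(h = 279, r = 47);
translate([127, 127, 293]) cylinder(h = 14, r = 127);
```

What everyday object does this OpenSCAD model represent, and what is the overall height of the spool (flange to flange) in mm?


A spool. The overall height is 307 mm.

Three coaxial cylinders, large–small–large — a spool. Two 14 mm flanges and a 279 mm core give 14 + 279 + 14 = 307 mm.


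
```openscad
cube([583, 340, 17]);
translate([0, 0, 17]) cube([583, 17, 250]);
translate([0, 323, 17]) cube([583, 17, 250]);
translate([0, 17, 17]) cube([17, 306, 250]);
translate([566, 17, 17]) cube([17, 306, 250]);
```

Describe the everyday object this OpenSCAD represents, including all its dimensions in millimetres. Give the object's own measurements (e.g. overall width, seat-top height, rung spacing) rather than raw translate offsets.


An open-topped rectangular box: outside dimensions 583×340×267 mm, with a uniform wall and base thickness of 17 mm. The base is a full 583×340 slab on the floor; four walls sit on top of the base. The front and back walls (the −y and +y sides) span the full width; the two side walls fit between them.


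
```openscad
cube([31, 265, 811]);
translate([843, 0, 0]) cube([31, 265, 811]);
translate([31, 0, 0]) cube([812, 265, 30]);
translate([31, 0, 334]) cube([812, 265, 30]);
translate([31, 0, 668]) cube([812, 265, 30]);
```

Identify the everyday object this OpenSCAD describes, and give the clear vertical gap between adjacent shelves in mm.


A bookshelf. The clear shelf gap is 304 mm.

Two tall side panels with 3 horizontal boards between them — a bookshelf. The first two shelf undersides are at z = 0 and z = 334; with shelf thickness 30, the clear gap is 334 − 0 − 30 = 304 mm.


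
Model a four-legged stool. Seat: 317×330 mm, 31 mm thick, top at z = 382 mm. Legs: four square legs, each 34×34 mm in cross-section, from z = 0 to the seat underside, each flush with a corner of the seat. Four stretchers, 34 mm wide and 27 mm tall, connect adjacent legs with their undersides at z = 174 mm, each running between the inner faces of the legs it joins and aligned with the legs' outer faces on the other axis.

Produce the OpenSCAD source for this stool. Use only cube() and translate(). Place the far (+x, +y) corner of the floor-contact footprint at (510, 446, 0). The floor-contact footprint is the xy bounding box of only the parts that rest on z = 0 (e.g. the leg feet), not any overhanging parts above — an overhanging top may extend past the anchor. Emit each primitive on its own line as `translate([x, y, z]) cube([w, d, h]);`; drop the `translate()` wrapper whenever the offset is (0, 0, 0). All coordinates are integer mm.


// leg_h = 382 - 31 = 351
// stretcher span = 317 - 2*34 = 249
translate([193, 116, 351]) cube([317, 330, 31]);
translate([193, 116, 0]) cube([34, 34, 351]);
translate([476, 116, 0]) cube([34, 34, 351]);
translate([193, 412, 0]) cube([34, 34, 351]);
translate([476, 412, 0]) cube([34, 34, 351]);
translate([227, 116, 174]) cube([249, 34, 27]);
translate([227, 412, 174]) cube([249, 34, 27]);
translate([193, 150, 174]) cube([34, 262, 27]);
translate([476, 150, 174]) cube([34, 262, 27]);


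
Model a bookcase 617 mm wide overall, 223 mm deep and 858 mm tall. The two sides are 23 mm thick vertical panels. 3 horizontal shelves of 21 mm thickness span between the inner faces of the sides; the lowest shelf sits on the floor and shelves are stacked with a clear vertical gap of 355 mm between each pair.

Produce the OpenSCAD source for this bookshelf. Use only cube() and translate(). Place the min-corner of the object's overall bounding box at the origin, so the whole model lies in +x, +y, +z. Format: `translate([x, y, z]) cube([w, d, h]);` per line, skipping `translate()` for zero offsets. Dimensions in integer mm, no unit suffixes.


cube([23, 223, 858]);
translate([594, 0, 0]) cube([23, 223, 858]);
translate([23, 0, 0]) cube([571, 223, 21]);
translate([23, 0, 376]) cube([571, 223, 21]);
translate([23, 0, 752]) cube([571, 223, 21]);


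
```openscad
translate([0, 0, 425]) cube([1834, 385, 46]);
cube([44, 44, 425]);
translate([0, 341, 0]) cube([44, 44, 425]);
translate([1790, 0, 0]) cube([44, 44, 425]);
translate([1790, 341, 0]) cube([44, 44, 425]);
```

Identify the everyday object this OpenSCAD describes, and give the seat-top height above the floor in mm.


A bench. The seat-top height is 471 mm.

A long slab on four corner posts — a bench. The slab sits at z = 425 with thickness 46, so the top is 425 + 46 = 471 mm.


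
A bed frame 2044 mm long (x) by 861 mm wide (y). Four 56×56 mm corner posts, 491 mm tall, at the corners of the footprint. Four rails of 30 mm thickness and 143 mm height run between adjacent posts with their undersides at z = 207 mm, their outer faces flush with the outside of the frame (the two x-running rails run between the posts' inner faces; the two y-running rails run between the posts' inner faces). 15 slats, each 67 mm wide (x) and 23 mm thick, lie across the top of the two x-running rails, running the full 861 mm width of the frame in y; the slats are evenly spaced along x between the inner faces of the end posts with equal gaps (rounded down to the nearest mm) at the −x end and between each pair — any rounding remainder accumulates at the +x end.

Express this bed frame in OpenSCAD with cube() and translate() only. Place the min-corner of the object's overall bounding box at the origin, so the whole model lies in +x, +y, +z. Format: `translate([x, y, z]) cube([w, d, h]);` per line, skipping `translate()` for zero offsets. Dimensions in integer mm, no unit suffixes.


cube([56, 56, 491]);
translate([0, 805, 0]) cube([56, 56, 491]);
translate([1988, 0, 0]) cube([56, 56, 491]);
translate([1988, 805, 0]) cube([56, 56, 491]);
translate([56, 0, 207]) cube([1932, 30, 143]);
translate([56, 831, 207]) cube([1932, 30, 143]);
translate([0, 56, 207]) cube([30, 749, 143]);
translate([2014, 56, 207]) cube([30, 749, 143]);
translate([113, 0, 350]) cube([67, 861, 23]);
translate([237, 0, 350]) cube([67, 861, 23]);
translate([361, 0, 350]) cube([67, 861, 23]);
translate([485, 0, 350]) cube([67, 861, 23]);
translate([609, 0, 350]) cube([67, 861, 23]);
translate([733, 0, 350]) cube([67, 861, 23]);
translate([857, 0, 350]) cube([67, 861, 23]);
translate([981, 0, 350]) cube([67, 861, 23]);
translate([1105, 0, 350]) cube([67, 861, 23]);
translate([1229, 0, 350]) cube([67, 861, 23]);
translate([1353, 0, 350]) cube([67, 861, 23]);
translate([1477, 0, 350]) cube([67, 861, 23]);
translate([1601, 0, 350]) cube([67, 861, 23]);
translate([1725, 0, 350]) cube([67, 861, 23]);
translate([1849, 0, 350]) cube([67, 861, 23]);


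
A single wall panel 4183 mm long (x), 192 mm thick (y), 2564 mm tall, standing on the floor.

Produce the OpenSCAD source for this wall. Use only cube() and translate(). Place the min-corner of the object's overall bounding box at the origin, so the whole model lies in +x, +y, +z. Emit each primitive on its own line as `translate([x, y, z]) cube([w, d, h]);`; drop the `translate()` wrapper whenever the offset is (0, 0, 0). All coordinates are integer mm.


cube([4183, 192, 2564]);


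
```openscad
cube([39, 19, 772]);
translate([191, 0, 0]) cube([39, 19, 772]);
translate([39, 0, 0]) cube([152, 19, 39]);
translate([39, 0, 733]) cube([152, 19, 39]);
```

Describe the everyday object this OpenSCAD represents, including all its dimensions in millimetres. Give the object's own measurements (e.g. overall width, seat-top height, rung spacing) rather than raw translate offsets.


A rectangular picture frame lying in the x–z plane (depth along y). The opening is 152 mm wide (x) by 694 mm tall (z), surrounded by a border 39 mm wide on all four sides. The frame is 19 mm deep and is made of two full-height vertical stiles with two horizontal rails fitted between them.


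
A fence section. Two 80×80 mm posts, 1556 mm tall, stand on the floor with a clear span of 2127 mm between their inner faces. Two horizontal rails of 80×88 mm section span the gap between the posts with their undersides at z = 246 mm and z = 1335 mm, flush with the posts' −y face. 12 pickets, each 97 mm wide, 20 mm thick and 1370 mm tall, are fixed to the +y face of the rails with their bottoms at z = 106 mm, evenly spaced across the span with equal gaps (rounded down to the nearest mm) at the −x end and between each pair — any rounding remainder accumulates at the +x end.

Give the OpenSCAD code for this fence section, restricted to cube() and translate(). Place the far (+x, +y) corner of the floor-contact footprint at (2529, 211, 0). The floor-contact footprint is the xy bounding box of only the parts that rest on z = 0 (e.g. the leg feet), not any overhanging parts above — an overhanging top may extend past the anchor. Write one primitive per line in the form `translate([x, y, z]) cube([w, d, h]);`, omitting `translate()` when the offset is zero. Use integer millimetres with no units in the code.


translate([242, 131, 0]) cube([80, 80, 1556]);
translate([2449, 131, 0]) cube([80, 80, 1556]);
translate([322, 131, 246]) cube([2127, 80, 88]);
translate([322, 131, 1335]) cube([2127, 80, 88]);
translate([396, 211, 106]) cube([97, 20, 1370]);
translate([567, 211, 106]) cube([97, 20, 1370]);
translate([738, 211, 106]) cube([97, 20, 1370]);
translate([909, 211, 106]) cube([97, 20, 1370]);
translate([1080, 211, 106]) cube([97, 20, 1370]);
translate([1251, 211, 106]) cube([97, 20, 1370]);
translate([1422, 211, 106]) cube([97, 20, 1370]);
translate([1593, 211, 106]) cube([97, 20, 1370]);
translate([1764, 211, 106]) cube([97, 20, 1370]);
translate([1935, 211, 106]) cube([97, 20, 1370]);
translate([2106, 211, 106]) cube([97, 20, 1370]);
translate([2277, 211, 106]) cube([97, 20, 1370]);


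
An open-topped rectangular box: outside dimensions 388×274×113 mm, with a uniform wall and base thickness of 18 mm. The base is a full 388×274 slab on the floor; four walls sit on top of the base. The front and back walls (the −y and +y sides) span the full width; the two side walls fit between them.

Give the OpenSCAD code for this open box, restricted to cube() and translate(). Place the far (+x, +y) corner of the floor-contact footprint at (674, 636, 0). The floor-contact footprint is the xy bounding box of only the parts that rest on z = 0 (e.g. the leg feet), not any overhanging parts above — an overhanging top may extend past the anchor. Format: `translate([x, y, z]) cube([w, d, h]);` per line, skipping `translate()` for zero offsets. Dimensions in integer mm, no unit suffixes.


translate([286, 362, 0]) cube([388, 274, 18]);
translate([286, 362, 18]) cube([388, 18, 95]);
translate([286, 618, 18]) cube([388, 18, 95]);
translate([286, 380, 18]) cube([18, 238, 95]);
translate([656, 380, 18]) cube([18, 238, 95]);


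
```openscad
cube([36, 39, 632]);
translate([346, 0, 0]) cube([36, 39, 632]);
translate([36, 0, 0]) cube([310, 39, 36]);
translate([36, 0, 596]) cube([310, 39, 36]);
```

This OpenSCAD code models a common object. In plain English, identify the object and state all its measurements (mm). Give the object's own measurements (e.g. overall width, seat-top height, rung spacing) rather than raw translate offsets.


A rectangular picture frame lying in the x–z plane (depth along y). The opening is 310 mm wide (x) by 560 mm tall (z), surrounded by a border 36 mm wide on all four sides. The frame is 39 mm deep and is made of two full-height vertical stiles with two horizontal rails fitted between them.


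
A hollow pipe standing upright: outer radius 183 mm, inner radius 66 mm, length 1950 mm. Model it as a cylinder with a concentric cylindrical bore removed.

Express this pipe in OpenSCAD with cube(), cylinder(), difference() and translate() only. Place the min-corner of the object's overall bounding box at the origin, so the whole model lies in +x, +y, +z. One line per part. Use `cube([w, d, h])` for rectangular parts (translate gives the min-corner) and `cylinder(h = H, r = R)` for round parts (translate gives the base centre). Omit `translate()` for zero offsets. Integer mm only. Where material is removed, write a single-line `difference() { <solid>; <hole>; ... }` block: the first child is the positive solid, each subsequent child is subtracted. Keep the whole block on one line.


difference() { translate([183, 183, 0]) cylinder(h = 1950, r = 183); translate([183, 183, 0]) cylinder(h = 1950, r = 66); }


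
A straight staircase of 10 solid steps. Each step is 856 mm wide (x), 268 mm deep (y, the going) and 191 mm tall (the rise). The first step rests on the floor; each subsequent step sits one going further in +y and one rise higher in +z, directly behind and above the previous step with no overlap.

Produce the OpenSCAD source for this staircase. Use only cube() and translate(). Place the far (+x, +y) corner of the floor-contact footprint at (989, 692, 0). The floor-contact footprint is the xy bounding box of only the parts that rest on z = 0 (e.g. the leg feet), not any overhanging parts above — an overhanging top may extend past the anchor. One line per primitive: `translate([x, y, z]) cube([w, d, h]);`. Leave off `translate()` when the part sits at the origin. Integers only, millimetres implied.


translate([133, 424, 0]) cube([856, 268, 191]);
translate([133, 692, 191]) cube([856, 268, 191]);
translate([133, 960, 382]) cube([856, 268, 191]);
translate([133, 1228, 573]) cube([856, 268, 191]);
translate([133, 1496, 764]) cube([856, 268, 191]);
translate([133, 1764, 955]) cube([856, 268, 191]);
translate([133, 2032, 1146]) cube([856, 268, 191]);
translate([133, 2300, 1337]) cube([856, 268, 191]);
translate([133, 2568, 1528]) cube([856, 268, 191]);
translate([133, 2836, 1719]) cube([856, 268, 191]);


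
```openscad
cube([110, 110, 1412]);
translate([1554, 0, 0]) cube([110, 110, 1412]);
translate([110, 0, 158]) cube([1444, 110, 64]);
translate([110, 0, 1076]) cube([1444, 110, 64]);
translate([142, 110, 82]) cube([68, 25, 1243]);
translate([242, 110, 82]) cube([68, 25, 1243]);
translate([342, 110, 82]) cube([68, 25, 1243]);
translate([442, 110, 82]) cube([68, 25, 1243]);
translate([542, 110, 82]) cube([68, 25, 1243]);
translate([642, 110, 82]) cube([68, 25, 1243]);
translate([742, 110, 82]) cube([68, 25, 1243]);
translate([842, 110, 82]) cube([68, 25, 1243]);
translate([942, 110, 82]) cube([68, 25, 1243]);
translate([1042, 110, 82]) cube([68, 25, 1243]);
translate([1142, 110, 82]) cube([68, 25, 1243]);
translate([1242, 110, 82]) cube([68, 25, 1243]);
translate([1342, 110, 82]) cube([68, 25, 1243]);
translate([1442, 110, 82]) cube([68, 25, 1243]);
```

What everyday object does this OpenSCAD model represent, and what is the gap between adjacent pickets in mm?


A fence section. The picket gap is 32 mm.

Two posts, two rails, 14 pickets — a fence section. Span 1444 mm holds 14 pickets of 68 mm with 15 equal gaps: ⌊(1444 − 14·68) / 15⌋ = 32 mm.


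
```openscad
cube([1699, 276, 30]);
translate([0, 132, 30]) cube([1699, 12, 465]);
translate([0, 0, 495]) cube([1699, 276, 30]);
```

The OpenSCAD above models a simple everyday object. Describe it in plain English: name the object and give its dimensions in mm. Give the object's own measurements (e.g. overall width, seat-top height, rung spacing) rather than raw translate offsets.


An I-beam lying along x, 1699 mm long. Overall section height 525 mm. Two flanges 276 mm wide (y) and 30 mm thick, one on the floor and one at the top; a web 12 mm thick runs between them, centred on the flange width.


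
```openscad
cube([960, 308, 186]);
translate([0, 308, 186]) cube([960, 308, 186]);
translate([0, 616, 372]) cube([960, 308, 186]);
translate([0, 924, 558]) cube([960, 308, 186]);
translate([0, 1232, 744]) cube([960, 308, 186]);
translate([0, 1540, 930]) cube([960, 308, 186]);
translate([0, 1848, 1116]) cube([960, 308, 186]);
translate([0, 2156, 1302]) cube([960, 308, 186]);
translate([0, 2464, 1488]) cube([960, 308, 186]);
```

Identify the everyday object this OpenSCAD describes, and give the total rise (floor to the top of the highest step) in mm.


A staircase. The total rise is 1674 mm.

9 identical blocks, each offset up and back from the previous — a staircase. Each step is 186 mm tall and there are 9 of them, so the total rise is 9 × 186 = 1674 mm.


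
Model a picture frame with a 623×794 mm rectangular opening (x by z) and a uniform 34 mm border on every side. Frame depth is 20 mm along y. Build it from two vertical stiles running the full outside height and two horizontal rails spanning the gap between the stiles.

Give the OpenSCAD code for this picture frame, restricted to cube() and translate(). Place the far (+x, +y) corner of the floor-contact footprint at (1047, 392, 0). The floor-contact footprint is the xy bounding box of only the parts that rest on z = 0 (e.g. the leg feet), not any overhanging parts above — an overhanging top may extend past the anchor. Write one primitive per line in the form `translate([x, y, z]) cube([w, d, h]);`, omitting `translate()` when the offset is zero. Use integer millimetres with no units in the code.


translate([356, 372, 0]) cube([34, 20, 862]);
translate([1013, 372, 0]) cube([34, 20, 862]);
translate([390, 372, 0]) cube([623, 20, 34]);
translate([390, 372, 828]) cube([623, 20, 34]);


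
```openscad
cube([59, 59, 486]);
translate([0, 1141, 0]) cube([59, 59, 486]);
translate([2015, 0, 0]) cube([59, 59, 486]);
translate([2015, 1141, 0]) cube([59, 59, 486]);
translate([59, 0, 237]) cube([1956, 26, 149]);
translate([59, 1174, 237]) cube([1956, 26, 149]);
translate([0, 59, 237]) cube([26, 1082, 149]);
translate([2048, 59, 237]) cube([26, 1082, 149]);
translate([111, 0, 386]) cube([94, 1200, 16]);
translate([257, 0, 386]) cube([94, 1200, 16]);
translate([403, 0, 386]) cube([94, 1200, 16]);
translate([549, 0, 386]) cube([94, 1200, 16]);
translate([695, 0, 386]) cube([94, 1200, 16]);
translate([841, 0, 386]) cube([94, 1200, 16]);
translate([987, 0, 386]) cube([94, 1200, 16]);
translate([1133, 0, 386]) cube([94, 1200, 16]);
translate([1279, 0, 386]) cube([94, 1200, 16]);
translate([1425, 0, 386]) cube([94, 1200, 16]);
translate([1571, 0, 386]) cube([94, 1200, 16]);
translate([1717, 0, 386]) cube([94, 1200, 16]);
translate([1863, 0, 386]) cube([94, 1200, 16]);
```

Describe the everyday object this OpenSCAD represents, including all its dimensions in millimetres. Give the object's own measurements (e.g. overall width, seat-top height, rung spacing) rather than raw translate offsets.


A bed frame 2074 mm long (x) by 1200 mm wide (y). Four 59×59 mm corner posts, 486 mm tall, at the corners of the footprint. Four rails of 26 mm thickness and 149 mm height run between adjacent posts with their undersides at z = 237 mm, their outer faces flush with the outside of the frame (the two x-running rails run between the posts' inner faces; the two y-running rails run between the posts' inner faces). 13 slats, each 94 mm wide (x) and 16 mm thick, lie across the top of the two x-running rails, running the full 1200 mm width of the frame in y; along x they sit between the end posts with a 52 mm gap after the −x posts and between neighbouring slats, leaving 58 mm before the +x posts.


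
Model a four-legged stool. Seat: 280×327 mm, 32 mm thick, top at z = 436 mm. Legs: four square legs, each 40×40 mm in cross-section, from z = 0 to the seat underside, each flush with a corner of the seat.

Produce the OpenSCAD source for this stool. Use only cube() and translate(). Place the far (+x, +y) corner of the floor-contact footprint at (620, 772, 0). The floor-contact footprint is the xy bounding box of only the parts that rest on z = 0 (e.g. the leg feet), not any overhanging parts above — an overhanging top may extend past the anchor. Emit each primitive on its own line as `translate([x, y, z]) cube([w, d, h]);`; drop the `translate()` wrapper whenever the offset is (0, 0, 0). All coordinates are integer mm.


translate([340, 445, 404]) cube([280, 327, 32]);
translate([340, 445, 0]) cube([40, 40, 404]);
translate([580, 445, 0]) cube([40, 40, 404]);
translate([340, 732, 0]) cube([40, 40, 404]);
translate([580, 732, 0]) cube([40, 40, 404]);


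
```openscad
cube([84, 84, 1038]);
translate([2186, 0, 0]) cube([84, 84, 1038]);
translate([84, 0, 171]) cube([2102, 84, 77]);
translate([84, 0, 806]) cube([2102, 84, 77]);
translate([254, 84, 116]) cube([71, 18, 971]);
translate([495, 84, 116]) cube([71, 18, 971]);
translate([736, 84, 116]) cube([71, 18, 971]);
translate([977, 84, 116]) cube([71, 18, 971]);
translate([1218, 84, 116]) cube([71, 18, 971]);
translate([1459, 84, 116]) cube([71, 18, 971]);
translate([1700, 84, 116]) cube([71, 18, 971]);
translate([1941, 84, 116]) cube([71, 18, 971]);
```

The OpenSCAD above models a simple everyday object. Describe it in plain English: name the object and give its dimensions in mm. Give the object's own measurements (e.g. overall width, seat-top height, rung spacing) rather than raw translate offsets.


A fence section. Two 84×84 mm posts, 1038 mm tall, stand on the floor with a clear span of 2102 mm between their inner faces. Two horizontal rails of 84×77 mm section span the gap between the posts with their undersides at z = 171 mm and z = 806 mm, flush with the posts' −y face. 8 pickets, each 71 mm wide, 18 mm thick and 971 mm tall, are fixed to the +y face of the rails with their bottoms at z = 116 mm, spaced across the span with a 170 mm gap after the −x post and between neighbouring pickets, with 174 mm left before the +x post.


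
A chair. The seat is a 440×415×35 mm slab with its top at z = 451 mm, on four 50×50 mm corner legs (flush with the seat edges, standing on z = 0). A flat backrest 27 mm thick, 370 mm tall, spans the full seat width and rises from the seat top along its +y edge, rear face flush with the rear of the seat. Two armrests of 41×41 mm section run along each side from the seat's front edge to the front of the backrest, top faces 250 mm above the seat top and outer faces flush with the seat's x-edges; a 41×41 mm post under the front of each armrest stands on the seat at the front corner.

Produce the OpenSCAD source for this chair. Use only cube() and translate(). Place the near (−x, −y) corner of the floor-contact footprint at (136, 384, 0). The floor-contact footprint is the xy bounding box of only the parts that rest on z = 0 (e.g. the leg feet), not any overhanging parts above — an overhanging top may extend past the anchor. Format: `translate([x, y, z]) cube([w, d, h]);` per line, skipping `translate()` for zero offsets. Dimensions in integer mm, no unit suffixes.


translate([136, 384, 416]) cube([440, 415, 35]);
translate([136, 384, 0]) cube([50, 50, 416]);
translate([526, 384, 0]) cube([50, 50, 416]);
translate([136, 749, 0]) cube([50, 50, 416]);
translate([526, 749, 0]) cube([50, 50, 416]);
translate([136, 772, 451]) cube([440, 27, 370]);
translate([136, 384, 660]) cube([41, 388, 41]);
translate([535, 384, 660]) cube([41, 388, 41]);
translate([136, 384, 451]) cube([41, 41, 209]);
translate([535, 384, 451]) cube([41, 41, 209]);


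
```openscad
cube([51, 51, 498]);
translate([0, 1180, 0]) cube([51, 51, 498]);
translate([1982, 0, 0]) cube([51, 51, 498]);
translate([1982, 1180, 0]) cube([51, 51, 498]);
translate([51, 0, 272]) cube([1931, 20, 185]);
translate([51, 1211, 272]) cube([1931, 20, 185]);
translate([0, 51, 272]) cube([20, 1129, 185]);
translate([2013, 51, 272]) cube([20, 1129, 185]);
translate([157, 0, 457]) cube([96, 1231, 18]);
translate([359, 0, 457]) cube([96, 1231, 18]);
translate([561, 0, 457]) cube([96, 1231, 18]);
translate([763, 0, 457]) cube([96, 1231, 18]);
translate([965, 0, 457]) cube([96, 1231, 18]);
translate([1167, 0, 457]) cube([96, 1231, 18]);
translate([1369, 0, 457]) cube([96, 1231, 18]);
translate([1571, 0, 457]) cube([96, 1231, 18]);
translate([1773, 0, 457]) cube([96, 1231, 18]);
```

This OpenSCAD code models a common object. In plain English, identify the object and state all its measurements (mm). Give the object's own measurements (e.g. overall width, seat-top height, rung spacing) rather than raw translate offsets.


A bed frame 2033 mm long (x) by 1231 mm wide (y). Four 51×51 mm corner posts, 498 mm tall, at the corners of the footprint. Four rails of 20 mm thickness and 185 mm height run between adjacent posts with their undersides at z = 272 mm, their outer faces flush with the outside of the frame (the two x-running rails run between the posts' inner faces; the two y-running rails run between the posts' inner faces). 9 slats, each 96 mm wide (x) and 18 mm thick, lie across the top of the two x-running rails, running the full 1231 mm width of the frame in y; along x they sit between the end posts with a 106 mm gap after the −x posts and between neighbouring slats, leaving 113 mm before the +x posts.


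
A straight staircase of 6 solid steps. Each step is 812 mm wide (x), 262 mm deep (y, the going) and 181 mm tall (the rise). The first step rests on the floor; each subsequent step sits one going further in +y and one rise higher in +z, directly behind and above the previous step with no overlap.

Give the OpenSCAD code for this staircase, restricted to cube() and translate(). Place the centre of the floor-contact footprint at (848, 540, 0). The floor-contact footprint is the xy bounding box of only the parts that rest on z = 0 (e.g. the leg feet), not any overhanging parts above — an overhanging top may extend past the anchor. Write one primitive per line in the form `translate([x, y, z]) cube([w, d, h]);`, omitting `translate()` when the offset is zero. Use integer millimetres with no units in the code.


translate([442, 409, 0]) cube([812, 262, 181]);
translate([442, 671, 181]) cube([812, 262, 181]);
translate([442, 933, 362]) cube([812, 262, 181]);
translate([442, 1195, 543]) cube([812, 262, 181]);
translate([442, 1457, 724]) cube([812, 262, 181]);
translate([442, 1719, 905]) cube([812, 262, 181]);


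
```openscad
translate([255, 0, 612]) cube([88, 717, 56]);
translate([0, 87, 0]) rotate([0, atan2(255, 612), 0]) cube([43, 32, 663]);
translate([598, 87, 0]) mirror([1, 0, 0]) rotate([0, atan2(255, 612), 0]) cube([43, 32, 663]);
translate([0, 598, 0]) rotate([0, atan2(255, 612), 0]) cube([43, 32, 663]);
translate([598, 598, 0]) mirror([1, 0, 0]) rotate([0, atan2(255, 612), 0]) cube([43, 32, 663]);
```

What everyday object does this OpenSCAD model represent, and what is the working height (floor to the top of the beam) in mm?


A sawhorse. The overall height is 668 mm.

A beam across two mirrored pairs of raked legs — a sawhorse. The beam's underside is at z = 612 (matching the legs' vertical rise in atan2(255, 612)) and the beam is 56 mm tall, so its top is at 612 + 56 = 668 mm. The raked legs top out at the beam's underside, so that is the highest point.


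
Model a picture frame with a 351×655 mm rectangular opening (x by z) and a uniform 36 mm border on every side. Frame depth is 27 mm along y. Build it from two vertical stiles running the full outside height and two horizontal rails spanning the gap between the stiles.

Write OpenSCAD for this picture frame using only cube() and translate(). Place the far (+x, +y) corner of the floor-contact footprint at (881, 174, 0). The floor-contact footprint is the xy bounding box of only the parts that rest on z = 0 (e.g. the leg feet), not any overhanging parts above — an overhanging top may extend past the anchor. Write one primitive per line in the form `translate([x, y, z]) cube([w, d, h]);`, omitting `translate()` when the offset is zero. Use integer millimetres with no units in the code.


translate([458, 147, 0]) cube([36, 27, 727]);
translate([845, 147, 0]) cube([36, 27, 727]);
translate([494, 147, 0]) cube([351, 27, 36]);
translate([494, 147, 691]) cube([351, 27, 36]);


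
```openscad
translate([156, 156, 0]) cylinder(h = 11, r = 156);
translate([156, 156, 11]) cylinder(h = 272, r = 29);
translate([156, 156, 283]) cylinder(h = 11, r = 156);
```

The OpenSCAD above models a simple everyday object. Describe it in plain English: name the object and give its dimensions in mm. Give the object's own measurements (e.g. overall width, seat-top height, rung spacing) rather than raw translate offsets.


A spool: two coaxial disc flanges of radius 156 mm and thickness 11 mm, joined by a core cylinder of radius 29 mm and height 272 mm. The lower flange rests on z = 0 and the three cylinders share a vertical axis.
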